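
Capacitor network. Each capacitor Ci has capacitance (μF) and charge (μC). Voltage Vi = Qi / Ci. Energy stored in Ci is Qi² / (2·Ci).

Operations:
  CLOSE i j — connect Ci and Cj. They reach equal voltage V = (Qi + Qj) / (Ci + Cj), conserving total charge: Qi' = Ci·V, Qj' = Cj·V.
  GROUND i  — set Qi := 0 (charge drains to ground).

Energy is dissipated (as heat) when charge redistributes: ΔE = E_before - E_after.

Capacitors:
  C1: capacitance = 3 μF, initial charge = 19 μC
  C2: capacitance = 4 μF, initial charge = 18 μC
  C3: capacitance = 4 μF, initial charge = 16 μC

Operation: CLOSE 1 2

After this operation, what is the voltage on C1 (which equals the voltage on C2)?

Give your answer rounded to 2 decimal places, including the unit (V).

Answer: 5.29 V

Derivation:
Initial: C1(3μF, Q=19μC, V=6.33V), C2(4μF, Q=18μC, V=4.50V), C3(4μF, Q=16μC, V=4.00V)
Op 1: CLOSE 1-2: Q_total=37.00, C_total=7.00, V=5.29; Q1=15.86, Q2=21.14; dissipated=2.881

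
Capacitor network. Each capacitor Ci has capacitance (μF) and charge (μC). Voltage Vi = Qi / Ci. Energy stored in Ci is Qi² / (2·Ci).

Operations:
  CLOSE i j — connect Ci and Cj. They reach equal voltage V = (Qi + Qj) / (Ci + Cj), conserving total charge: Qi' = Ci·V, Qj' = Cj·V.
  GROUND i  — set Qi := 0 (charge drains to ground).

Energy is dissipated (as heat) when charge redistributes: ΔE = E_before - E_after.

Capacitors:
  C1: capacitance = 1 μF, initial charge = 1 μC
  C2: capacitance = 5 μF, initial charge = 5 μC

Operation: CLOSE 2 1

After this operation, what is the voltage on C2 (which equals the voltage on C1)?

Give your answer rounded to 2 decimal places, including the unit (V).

Answer: 1.00 V

Derivation:
Initial: C1(1μF, Q=1μC, V=1.00V), C2(5μF, Q=5μC, V=1.00V)
Op 1: CLOSE 2-1: Q_total=6.00, C_total=6.00, V=1.00; Q2=5.00, Q1=1.00; dissipated=0.000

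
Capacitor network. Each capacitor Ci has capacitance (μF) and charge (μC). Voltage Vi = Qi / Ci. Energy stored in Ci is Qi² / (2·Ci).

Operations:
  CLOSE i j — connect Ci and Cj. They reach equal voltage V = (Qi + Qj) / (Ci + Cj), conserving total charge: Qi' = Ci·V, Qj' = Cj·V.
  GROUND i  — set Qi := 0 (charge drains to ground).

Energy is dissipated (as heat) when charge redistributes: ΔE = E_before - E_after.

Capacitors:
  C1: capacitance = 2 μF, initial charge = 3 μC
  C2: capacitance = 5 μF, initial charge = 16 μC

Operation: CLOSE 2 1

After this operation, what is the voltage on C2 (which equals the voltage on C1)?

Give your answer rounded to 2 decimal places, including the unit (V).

Answer: 2.71 V

Derivation:
Initial: C1(2μF, Q=3μC, V=1.50V), C2(5μF, Q=16μC, V=3.20V)
Op 1: CLOSE 2-1: Q_total=19.00, C_total=7.00, V=2.71; Q2=13.57, Q1=5.43; dissipated=2.064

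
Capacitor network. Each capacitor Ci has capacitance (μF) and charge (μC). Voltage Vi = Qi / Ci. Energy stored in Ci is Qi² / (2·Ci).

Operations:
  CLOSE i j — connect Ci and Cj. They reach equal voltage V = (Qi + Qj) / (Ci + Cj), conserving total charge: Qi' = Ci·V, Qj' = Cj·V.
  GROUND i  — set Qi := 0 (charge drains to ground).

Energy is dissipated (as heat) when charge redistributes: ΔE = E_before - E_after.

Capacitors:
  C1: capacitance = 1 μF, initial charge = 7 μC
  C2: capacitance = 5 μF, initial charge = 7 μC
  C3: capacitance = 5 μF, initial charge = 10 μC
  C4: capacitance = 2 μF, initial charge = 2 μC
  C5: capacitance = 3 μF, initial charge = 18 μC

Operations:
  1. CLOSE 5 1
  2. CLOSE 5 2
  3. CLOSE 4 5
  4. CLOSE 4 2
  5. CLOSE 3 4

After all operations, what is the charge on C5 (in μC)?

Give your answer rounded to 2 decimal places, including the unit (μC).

Initial: C1(1μF, Q=7μC, V=7.00V), C2(5μF, Q=7μC, V=1.40V), C3(5μF, Q=10μC, V=2.00V), C4(2μF, Q=2μC, V=1.00V), C5(3μF, Q=18μC, V=6.00V)
Op 1: CLOSE 5-1: Q_total=25.00, C_total=4.00, V=6.25; Q5=18.75, Q1=6.25; dissipated=0.375
Op 2: CLOSE 5-2: Q_total=25.75, C_total=8.00, V=3.22; Q5=9.66, Q2=16.09; dissipated=22.052
Op 3: CLOSE 4-5: Q_total=11.66, C_total=5.00, V=2.33; Q4=4.66, Q5=6.99; dissipated=2.954
Op 4: CLOSE 4-2: Q_total=20.76, C_total=7.00, V=2.97; Q4=5.93, Q2=14.83; dissipated=0.563
Op 5: CLOSE 3-4: Q_total=15.93, C_total=7.00, V=2.28; Q3=11.38, Q4=4.55; dissipated=0.665
Final charges: Q1=6.25, Q2=14.83, Q3=11.38, Q4=4.55, Q5=6.99

Answer: 6.99 μC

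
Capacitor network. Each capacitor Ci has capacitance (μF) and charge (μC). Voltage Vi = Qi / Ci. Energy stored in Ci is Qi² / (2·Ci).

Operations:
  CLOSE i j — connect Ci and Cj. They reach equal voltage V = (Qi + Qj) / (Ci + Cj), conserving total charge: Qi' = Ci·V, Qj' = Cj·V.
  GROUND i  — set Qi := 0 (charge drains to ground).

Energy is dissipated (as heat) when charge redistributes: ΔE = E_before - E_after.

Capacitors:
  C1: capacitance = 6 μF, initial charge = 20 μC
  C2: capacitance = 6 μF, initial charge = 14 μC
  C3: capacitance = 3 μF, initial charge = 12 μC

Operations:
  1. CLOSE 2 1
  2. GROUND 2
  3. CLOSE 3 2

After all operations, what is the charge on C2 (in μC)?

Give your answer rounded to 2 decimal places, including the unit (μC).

Initial: C1(6μF, Q=20μC, V=3.33V), C2(6μF, Q=14μC, V=2.33V), C3(3μF, Q=12μC, V=4.00V)
Op 1: CLOSE 2-1: Q_total=34.00, C_total=12.00, V=2.83; Q2=17.00, Q1=17.00; dissipated=1.500
Op 2: GROUND 2: Q2=0; energy lost=24.083
Op 3: CLOSE 3-2: Q_total=12.00, C_total=9.00, V=1.33; Q3=4.00, Q2=8.00; dissipated=16.000
Final charges: Q1=17.00, Q2=8.00, Q3=4.00

Answer: 8.00 μC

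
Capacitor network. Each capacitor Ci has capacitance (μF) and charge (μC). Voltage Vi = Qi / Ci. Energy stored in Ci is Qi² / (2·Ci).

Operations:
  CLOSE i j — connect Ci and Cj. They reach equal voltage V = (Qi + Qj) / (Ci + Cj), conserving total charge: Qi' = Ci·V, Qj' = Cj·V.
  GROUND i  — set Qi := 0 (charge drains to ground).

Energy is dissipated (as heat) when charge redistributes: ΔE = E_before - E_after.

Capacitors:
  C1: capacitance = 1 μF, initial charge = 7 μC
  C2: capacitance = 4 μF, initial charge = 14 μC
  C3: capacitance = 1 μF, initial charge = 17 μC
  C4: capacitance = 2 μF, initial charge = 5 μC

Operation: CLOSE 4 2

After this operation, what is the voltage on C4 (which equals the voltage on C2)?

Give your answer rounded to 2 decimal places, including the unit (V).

Initial: C1(1μF, Q=7μC, V=7.00V), C2(4μF, Q=14μC, V=3.50V), C3(1μF, Q=17μC, V=17.00V), C4(2μF, Q=5μC, V=2.50V)
Op 1: CLOSE 4-2: Q_total=19.00, C_total=6.00, V=3.17; Q4=6.33, Q2=12.67; dissipated=0.667

Answer: 3.17 V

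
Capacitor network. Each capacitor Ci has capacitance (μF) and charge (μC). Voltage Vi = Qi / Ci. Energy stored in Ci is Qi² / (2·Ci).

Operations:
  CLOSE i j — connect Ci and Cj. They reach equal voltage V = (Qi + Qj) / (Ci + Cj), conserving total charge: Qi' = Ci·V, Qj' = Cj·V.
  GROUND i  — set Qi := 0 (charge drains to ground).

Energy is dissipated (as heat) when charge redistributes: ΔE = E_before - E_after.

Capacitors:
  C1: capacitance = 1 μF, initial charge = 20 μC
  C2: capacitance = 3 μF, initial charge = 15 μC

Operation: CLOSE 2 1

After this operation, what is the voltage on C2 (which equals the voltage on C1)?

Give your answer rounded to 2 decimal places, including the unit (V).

Answer: 8.75 V

Derivation:
Initial: C1(1μF, Q=20μC, V=20.00V), C2(3μF, Q=15μC, V=5.00V)
Op 1: CLOSE 2-1: Q_total=35.00, C_total=4.00, V=8.75; Q2=26.25, Q1=8.75; dissipated=84.375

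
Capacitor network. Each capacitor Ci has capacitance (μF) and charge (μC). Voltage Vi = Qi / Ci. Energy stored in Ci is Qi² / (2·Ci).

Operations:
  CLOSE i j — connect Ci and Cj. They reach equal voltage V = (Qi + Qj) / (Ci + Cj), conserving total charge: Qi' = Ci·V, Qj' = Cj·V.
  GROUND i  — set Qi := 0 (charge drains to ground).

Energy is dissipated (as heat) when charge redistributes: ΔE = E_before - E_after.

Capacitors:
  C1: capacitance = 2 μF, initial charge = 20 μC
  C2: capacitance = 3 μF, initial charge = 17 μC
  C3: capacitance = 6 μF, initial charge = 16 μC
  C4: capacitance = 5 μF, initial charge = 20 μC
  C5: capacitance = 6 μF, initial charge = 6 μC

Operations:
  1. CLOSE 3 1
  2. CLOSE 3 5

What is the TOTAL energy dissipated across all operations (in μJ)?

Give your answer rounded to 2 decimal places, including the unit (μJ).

Initial: C1(2μF, Q=20μC, V=10.00V), C2(3μF, Q=17μC, V=5.67V), C3(6μF, Q=16μC, V=2.67V), C4(5μF, Q=20μC, V=4.00V), C5(6μF, Q=6μC, V=1.00V)
Op 1: CLOSE 3-1: Q_total=36.00, C_total=8.00, V=4.50; Q3=27.00, Q1=9.00; dissipated=40.333
Op 2: CLOSE 3-5: Q_total=33.00, C_total=12.00, V=2.75; Q3=16.50, Q5=16.50; dissipated=18.375
Total dissipated: 58.708 μJ

Answer: 58.71 μJ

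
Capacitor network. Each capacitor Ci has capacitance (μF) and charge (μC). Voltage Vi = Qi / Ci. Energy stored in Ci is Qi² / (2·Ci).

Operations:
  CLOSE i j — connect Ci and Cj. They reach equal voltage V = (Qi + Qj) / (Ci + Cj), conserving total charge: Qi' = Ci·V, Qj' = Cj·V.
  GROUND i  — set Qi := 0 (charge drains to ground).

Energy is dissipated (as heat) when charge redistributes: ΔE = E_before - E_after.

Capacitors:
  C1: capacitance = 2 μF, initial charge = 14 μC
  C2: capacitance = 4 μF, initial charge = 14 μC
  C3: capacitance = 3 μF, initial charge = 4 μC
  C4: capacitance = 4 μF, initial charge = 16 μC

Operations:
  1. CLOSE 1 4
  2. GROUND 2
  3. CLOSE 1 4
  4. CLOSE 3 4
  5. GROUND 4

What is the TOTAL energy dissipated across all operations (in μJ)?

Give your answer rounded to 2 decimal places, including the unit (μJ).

Initial: C1(2μF, Q=14μC, V=7.00V), C2(4μF, Q=14μC, V=3.50V), C3(3μF, Q=4μC, V=1.33V), C4(4μF, Q=16μC, V=4.00V)
Op 1: CLOSE 1-4: Q_total=30.00, C_total=6.00, V=5.00; Q1=10.00, Q4=20.00; dissipated=6.000
Op 2: GROUND 2: Q2=0; energy lost=24.500
Op 3: CLOSE 1-4: Q_total=30.00, C_total=6.00, V=5.00; Q1=10.00, Q4=20.00; dissipated=0.000
Op 4: CLOSE 3-4: Q_total=24.00, C_total=7.00, V=3.43; Q3=10.29, Q4=13.71; dissipated=11.524
Op 5: GROUND 4: Q4=0; energy lost=23.510
Total dissipated: 65.534 μJ

Answer: 65.53 μJ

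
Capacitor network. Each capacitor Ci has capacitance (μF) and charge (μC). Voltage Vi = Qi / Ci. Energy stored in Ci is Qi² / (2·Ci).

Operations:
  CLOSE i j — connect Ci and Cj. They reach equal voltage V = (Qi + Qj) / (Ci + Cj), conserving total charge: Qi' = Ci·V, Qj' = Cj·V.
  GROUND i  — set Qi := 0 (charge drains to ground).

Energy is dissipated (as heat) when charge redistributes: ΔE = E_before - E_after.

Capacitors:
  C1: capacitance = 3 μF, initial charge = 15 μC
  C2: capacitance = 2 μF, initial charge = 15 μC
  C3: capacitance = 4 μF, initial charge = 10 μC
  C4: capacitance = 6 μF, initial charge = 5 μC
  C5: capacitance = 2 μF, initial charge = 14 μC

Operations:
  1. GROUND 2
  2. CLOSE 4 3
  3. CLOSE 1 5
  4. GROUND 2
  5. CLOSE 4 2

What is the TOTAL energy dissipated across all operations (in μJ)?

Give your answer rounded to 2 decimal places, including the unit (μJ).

Initial: C1(3μF, Q=15μC, V=5.00V), C2(2μF, Q=15μC, V=7.50V), C3(4μF, Q=10μC, V=2.50V), C4(6μF, Q=5μC, V=0.83V), C5(2μF, Q=14μC, V=7.00V)
Op 1: GROUND 2: Q2=0; energy lost=56.250
Op 2: CLOSE 4-3: Q_total=15.00, C_total=10.00, V=1.50; Q4=9.00, Q3=6.00; dissipated=3.333
Op 3: CLOSE 1-5: Q_total=29.00, C_total=5.00, V=5.80; Q1=17.40, Q5=11.60; dissipated=2.400
Op 4: GROUND 2: Q2=0; energy lost=0.000
Op 5: CLOSE 4-2: Q_total=9.00, C_total=8.00, V=1.12; Q4=6.75, Q2=2.25; dissipated=1.688
Total dissipated: 63.671 μJ

Answer: 63.67 μJ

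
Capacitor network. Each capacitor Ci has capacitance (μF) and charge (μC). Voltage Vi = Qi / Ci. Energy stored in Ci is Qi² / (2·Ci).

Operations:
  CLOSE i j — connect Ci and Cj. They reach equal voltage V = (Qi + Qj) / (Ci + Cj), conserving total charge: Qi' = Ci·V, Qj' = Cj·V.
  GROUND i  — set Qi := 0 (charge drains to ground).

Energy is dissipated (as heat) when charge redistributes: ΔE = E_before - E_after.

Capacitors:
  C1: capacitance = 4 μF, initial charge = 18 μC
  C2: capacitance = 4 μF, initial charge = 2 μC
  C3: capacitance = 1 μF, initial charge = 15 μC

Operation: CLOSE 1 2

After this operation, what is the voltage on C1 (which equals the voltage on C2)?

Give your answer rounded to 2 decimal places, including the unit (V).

Initial: C1(4μF, Q=18μC, V=4.50V), C2(4μF, Q=2μC, V=0.50V), C3(1μF, Q=15μC, V=15.00V)
Op 1: CLOSE 1-2: Q_total=20.00, C_total=8.00, V=2.50; Q1=10.00, Q2=10.00; dissipated=16.000

Answer: 2.50 V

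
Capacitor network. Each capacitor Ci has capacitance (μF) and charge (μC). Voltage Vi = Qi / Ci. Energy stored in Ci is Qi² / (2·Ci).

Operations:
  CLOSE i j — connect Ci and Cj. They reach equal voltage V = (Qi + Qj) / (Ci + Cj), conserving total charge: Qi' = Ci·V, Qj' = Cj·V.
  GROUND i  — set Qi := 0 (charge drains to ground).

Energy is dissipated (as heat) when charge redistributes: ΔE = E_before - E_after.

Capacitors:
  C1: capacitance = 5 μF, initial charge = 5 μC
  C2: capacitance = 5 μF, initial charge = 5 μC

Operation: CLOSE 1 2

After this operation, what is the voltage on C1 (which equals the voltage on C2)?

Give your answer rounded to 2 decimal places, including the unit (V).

Initial: C1(5μF, Q=5μC, V=1.00V), C2(5μF, Q=5μC, V=1.00V)
Op 1: CLOSE 1-2: Q_total=10.00, C_total=10.00, V=1.00; Q1=5.00, Q2=5.00; dissipated=0.000

Answer: 1.00 V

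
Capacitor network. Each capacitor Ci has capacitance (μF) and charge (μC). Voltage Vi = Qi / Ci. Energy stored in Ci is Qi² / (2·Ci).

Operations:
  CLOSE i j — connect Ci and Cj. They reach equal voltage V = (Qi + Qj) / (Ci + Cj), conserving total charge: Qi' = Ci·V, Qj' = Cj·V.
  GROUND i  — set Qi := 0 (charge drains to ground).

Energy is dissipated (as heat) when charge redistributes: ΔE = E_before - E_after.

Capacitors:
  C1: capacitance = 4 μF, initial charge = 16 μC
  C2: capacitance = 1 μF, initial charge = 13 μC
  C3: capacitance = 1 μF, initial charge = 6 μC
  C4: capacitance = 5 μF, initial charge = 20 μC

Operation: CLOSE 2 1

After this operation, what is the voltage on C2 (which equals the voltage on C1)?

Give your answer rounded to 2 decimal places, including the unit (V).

Initial: C1(4μF, Q=16μC, V=4.00V), C2(1μF, Q=13μC, V=13.00V), C3(1μF, Q=6μC, V=6.00V), C4(5μF, Q=20μC, V=4.00V)
Op 1: CLOSE 2-1: Q_total=29.00, C_total=5.00, V=5.80; Q2=5.80, Q1=23.20; dissipated=32.400

Answer: 5.80 V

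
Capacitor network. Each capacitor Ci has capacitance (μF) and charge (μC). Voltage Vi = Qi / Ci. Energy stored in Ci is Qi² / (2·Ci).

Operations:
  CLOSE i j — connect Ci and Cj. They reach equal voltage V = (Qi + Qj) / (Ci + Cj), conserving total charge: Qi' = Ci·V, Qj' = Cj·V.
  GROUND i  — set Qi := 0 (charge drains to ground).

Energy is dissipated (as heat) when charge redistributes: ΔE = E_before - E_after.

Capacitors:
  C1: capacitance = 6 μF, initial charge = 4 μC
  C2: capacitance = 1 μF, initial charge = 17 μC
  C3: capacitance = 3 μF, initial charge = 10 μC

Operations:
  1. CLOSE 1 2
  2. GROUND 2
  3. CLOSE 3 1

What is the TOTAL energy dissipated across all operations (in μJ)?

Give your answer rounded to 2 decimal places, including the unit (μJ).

Initial: C1(6μF, Q=4μC, V=0.67V), C2(1μF, Q=17μC, V=17.00V), C3(3μF, Q=10μC, V=3.33V)
Op 1: CLOSE 1-2: Q_total=21.00, C_total=7.00, V=3.00; Q1=18.00, Q2=3.00; dissipated=114.333
Op 2: GROUND 2: Q2=0; energy lost=4.500
Op 3: CLOSE 3-1: Q_total=28.00, C_total=9.00, V=3.11; Q3=9.33, Q1=18.67; dissipated=0.111
Total dissipated: 118.944 μJ

Answer: 118.94 μJ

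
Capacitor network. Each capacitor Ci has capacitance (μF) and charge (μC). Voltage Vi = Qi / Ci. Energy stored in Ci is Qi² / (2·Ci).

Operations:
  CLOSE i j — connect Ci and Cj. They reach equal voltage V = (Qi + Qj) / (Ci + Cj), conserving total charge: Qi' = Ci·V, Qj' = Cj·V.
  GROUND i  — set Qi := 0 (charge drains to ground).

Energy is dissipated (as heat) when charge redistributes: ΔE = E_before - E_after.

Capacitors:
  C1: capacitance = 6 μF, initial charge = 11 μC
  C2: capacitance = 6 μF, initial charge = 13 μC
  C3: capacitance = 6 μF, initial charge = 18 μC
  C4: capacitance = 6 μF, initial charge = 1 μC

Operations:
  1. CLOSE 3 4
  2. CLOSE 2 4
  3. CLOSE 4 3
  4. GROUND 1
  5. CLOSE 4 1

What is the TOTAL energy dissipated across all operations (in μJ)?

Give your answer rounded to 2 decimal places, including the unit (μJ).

Answer: 27.25 μJ

Derivation:
Initial: C1(6μF, Q=11μC, V=1.83V), C2(6μF, Q=13μC, V=2.17V), C3(6μF, Q=18μC, V=3.00V), C4(6μF, Q=1μC, V=0.17V)
Op 1: CLOSE 3-4: Q_total=19.00, C_total=12.00, V=1.58; Q3=9.50, Q4=9.50; dissipated=12.042
Op 2: CLOSE 2-4: Q_total=22.50, C_total=12.00, V=1.88; Q2=11.25, Q4=11.25; dissipated=0.510
Op 3: CLOSE 4-3: Q_total=20.75, C_total=12.00, V=1.73; Q4=10.38, Q3=10.38; dissipated=0.128
Op 4: GROUND 1: Q1=0; energy lost=10.083
Op 5: CLOSE 4-1: Q_total=10.38, C_total=12.00, V=0.86; Q4=5.19, Q1=5.19; dissipated=4.485
Total dissipated: 27.248 μJ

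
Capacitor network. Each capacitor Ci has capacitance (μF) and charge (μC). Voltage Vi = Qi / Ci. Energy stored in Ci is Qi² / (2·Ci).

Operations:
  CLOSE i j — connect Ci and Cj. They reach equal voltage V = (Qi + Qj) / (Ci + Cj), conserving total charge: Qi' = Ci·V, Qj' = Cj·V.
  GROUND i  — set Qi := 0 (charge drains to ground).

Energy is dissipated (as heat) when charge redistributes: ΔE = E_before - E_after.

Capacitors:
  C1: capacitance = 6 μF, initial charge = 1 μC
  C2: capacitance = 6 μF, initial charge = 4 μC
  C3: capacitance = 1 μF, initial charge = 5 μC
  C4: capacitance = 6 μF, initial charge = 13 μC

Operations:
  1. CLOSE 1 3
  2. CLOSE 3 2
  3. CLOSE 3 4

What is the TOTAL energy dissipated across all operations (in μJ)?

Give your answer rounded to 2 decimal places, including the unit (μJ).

Answer: 10.96 μJ

Derivation:
Initial: C1(6μF, Q=1μC, V=0.17V), C2(6μF, Q=4μC, V=0.67V), C3(1μF, Q=5μC, V=5.00V), C4(6μF, Q=13μC, V=2.17V)
Op 1: CLOSE 1-3: Q_total=6.00, C_total=7.00, V=0.86; Q1=5.14, Q3=0.86; dissipated=10.012
Op 2: CLOSE 3-2: Q_total=4.86, C_total=7.00, V=0.69; Q3=0.69, Q2=4.16; dissipated=0.016
Op 3: CLOSE 3-4: Q_total=13.69, C_total=7.00, V=1.96; Q3=1.96, Q4=11.74; dissipated=0.930
Total dissipated: 10.957 μJ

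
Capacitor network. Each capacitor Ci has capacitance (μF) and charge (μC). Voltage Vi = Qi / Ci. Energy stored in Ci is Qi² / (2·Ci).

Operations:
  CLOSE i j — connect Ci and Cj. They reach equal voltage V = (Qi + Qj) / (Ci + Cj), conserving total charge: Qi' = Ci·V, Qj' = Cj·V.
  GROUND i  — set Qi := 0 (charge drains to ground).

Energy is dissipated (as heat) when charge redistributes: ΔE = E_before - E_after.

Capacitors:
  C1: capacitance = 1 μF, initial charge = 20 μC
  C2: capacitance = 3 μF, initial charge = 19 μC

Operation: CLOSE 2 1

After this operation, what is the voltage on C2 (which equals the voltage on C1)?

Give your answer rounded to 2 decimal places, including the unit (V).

Initial: C1(1μF, Q=20μC, V=20.00V), C2(3μF, Q=19μC, V=6.33V)
Op 1: CLOSE 2-1: Q_total=39.00, C_total=4.00, V=9.75; Q2=29.25, Q1=9.75; dissipated=70.042

Answer: 9.75 V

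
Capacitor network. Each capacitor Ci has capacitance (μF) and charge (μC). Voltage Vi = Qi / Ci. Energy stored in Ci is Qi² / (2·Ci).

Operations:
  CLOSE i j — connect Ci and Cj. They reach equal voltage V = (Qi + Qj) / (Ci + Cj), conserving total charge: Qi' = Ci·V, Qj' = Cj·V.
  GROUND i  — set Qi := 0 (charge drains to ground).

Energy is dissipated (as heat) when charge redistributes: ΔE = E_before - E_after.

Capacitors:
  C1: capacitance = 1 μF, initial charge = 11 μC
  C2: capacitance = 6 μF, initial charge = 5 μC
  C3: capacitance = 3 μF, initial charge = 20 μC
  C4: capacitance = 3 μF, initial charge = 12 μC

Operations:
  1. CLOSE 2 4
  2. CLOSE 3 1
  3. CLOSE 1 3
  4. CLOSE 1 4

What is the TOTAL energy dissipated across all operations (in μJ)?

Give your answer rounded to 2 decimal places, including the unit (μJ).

Answer: 29.95 μJ

Derivation:
Initial: C1(1μF, Q=11μC, V=11.00V), C2(6μF, Q=5μC, V=0.83V), C3(3μF, Q=20μC, V=6.67V), C4(3μF, Q=12μC, V=4.00V)
Op 1: CLOSE 2-4: Q_total=17.00, C_total=9.00, V=1.89; Q2=11.33, Q4=5.67; dissipated=10.028
Op 2: CLOSE 3-1: Q_total=31.00, C_total=4.00, V=7.75; Q3=23.25, Q1=7.75; dissipated=7.042
Op 3: CLOSE 1-3: Q_total=31.00, C_total=4.00, V=7.75; Q1=7.75, Q3=23.25; dissipated=0.000
Op 4: CLOSE 1-4: Q_total=13.42, C_total=4.00, V=3.35; Q1=3.35, Q4=10.06; dissipated=12.882
Total dissipated: 29.952 μJ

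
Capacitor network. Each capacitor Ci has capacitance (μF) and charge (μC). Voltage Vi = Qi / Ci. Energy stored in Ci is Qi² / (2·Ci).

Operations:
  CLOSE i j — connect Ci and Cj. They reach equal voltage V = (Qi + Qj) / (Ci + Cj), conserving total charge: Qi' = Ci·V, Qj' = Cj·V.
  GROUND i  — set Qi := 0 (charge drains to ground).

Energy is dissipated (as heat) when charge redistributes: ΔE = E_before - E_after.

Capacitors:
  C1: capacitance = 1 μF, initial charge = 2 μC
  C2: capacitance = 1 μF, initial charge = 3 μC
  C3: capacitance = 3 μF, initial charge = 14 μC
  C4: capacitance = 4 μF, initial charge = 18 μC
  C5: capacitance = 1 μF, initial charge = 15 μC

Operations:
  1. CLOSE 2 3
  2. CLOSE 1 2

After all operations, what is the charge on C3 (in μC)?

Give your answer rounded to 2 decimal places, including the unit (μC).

Answer: 12.75 μC

Derivation:
Initial: C1(1μF, Q=2μC, V=2.00V), C2(1μF, Q=3μC, V=3.00V), C3(3μF, Q=14μC, V=4.67V), C4(4μF, Q=18μC, V=4.50V), C5(1μF, Q=15μC, V=15.00V)
Op 1: CLOSE 2-3: Q_total=17.00, C_total=4.00, V=4.25; Q2=4.25, Q3=12.75; dissipated=1.042
Op 2: CLOSE 1-2: Q_total=6.25, C_total=2.00, V=3.12; Q1=3.12, Q2=3.12; dissipated=1.266
Final charges: Q1=3.12, Q2=3.12, Q3=12.75, Q4=18.00, Q5=15.00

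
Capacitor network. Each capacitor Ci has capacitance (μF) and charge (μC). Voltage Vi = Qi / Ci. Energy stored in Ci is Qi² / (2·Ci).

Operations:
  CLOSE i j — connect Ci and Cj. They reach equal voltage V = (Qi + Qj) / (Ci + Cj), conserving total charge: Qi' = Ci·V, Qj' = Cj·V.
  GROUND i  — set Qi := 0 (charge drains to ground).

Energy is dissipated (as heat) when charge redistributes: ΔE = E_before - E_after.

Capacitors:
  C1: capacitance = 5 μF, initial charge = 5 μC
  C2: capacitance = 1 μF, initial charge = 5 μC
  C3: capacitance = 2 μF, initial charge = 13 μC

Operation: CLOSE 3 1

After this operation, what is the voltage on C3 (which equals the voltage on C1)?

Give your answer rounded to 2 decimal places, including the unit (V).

Answer: 2.57 V

Derivation:
Initial: C1(5μF, Q=5μC, V=1.00V), C2(1μF, Q=5μC, V=5.00V), C3(2μF, Q=13μC, V=6.50V)
Op 1: CLOSE 3-1: Q_total=18.00, C_total=7.00, V=2.57; Q3=5.14, Q1=12.86; dissipated=21.607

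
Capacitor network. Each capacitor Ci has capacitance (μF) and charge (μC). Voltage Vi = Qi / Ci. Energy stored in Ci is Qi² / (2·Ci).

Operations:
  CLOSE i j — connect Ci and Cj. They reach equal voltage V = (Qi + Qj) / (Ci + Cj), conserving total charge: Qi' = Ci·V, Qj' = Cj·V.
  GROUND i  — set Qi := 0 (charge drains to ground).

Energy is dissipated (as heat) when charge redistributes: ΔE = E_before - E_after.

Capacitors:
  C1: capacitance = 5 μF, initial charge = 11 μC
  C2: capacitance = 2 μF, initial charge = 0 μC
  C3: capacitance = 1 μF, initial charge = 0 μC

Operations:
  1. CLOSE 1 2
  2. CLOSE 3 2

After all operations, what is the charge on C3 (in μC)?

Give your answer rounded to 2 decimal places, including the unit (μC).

Answer: 1.05 μC

Derivation:
Initial: C1(5μF, Q=11μC, V=2.20V), C2(2μF, Q=0μC, V=0.00V), C3(1μF, Q=0μC, V=0.00V)
Op 1: CLOSE 1-2: Q_total=11.00, C_total=7.00, V=1.57; Q1=7.86, Q2=3.14; dissipated=3.457
Op 2: CLOSE 3-2: Q_total=3.14, C_total=3.00, V=1.05; Q3=1.05, Q2=2.10; dissipated=0.823
Final charges: Q1=7.86, Q2=2.10, Q3=1.05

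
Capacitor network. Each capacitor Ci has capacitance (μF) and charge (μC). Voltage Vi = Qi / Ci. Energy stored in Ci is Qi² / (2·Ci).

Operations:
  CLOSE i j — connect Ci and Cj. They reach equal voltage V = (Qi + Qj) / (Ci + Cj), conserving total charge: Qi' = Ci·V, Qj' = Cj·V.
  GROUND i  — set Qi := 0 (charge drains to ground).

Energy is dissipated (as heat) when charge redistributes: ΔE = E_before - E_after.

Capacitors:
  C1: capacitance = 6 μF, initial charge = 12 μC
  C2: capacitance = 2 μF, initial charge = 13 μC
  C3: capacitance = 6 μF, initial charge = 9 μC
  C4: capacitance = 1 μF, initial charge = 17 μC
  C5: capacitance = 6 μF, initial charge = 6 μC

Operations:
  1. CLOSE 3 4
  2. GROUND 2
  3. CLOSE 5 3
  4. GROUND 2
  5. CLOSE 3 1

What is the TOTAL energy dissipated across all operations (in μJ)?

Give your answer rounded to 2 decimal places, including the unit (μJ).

Initial: C1(6μF, Q=12μC, V=2.00V), C2(2μF, Q=13μC, V=6.50V), C3(6μF, Q=9μC, V=1.50V), C4(1μF, Q=17μC, V=17.00V), C5(6μF, Q=6μC, V=1.00V)
Op 1: CLOSE 3-4: Q_total=26.00, C_total=7.00, V=3.71; Q3=22.29, Q4=3.71; dissipated=102.964
Op 2: GROUND 2: Q2=0; energy lost=42.250
Op 3: CLOSE 5-3: Q_total=28.29, C_total=12.00, V=2.36; Q5=14.14, Q3=14.14; dissipated=11.051
Op 4: GROUND 2: Q2=0; energy lost=0.000
Op 5: CLOSE 3-1: Q_total=26.14, C_total=12.00, V=2.18; Q3=13.07, Q1=13.07; dissipated=0.191
Total dissipated: 156.457 μJ

Answer: 156.46 μJ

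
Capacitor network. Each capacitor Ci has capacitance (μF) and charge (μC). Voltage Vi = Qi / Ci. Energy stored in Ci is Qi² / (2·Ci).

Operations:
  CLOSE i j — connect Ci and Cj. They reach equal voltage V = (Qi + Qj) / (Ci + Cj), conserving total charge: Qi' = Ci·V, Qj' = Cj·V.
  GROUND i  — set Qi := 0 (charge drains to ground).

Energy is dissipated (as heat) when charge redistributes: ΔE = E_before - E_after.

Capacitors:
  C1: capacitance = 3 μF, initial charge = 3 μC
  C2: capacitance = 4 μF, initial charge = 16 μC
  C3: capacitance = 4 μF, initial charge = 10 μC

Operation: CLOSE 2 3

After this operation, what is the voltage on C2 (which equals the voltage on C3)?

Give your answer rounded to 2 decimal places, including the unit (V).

Answer: 3.25 V

Derivation:
Initial: C1(3μF, Q=3μC, V=1.00V), C2(4μF, Q=16μC, V=4.00V), C3(4μF, Q=10μC, V=2.50V)
Op 1: CLOSE 2-3: Q_total=26.00, C_total=8.00, V=3.25; Q2=13.00, Q3=13.00; dissipated=2.250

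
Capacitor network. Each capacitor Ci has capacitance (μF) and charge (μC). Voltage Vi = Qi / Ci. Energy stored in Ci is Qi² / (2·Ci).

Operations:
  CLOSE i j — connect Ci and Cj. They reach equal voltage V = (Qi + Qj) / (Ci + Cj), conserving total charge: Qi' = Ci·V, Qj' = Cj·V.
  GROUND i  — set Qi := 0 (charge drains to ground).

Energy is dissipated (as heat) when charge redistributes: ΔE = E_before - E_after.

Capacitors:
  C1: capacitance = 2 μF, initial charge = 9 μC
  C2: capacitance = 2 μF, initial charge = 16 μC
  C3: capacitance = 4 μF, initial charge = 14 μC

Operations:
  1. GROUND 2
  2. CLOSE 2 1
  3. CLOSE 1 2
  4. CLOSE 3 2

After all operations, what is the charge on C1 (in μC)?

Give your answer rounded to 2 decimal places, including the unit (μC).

Answer: 4.50 μC

Derivation:
Initial: C1(2μF, Q=9μC, V=4.50V), C2(2μF, Q=16μC, V=8.00V), C3(4μF, Q=14μC, V=3.50V)
Op 1: GROUND 2: Q2=0; energy lost=64.000
Op 2: CLOSE 2-1: Q_total=9.00, C_total=4.00, V=2.25; Q2=4.50, Q1=4.50; dissipated=10.125
Op 3: CLOSE 1-2: Q_total=9.00, C_total=4.00, V=2.25; Q1=4.50, Q2=4.50; dissipated=0.000
Op 4: CLOSE 3-2: Q_total=18.50, C_total=6.00, V=3.08; Q3=12.33, Q2=6.17; dissipated=1.042
Final charges: Q1=4.50, Q2=6.17, Q3=12.33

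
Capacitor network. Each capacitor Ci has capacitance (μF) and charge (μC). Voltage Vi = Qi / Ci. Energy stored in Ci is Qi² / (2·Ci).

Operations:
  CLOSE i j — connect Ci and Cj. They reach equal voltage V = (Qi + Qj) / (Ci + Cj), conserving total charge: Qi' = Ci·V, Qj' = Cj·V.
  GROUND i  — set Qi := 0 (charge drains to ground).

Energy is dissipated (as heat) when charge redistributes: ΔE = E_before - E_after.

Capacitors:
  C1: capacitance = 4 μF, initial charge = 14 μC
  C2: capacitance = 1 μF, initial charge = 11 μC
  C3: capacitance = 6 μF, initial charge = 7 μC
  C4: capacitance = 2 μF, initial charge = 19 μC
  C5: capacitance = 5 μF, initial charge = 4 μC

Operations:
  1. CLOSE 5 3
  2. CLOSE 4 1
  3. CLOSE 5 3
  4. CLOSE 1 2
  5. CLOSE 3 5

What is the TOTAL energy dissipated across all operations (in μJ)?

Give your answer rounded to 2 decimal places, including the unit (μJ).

Answer: 36.28 μJ

Derivation:
Initial: C1(4μF, Q=14μC, V=3.50V), C2(1μF, Q=11μC, V=11.00V), C3(6μF, Q=7μC, V=1.17V), C4(2μF, Q=19μC, V=9.50V), C5(5μF, Q=4μC, V=0.80V)
Op 1: CLOSE 5-3: Q_total=11.00, C_total=11.00, V=1.00; Q5=5.00, Q3=6.00; dissipated=0.183
Op 2: CLOSE 4-1: Q_total=33.00, C_total=6.00, V=5.50; Q4=11.00, Q1=22.00; dissipated=24.000
Op 3: CLOSE 5-3: Q_total=11.00, C_total=11.00, V=1.00; Q5=5.00, Q3=6.00; dissipated=0.000
Op 4: CLOSE 1-2: Q_total=33.00, C_total=5.00, V=6.60; Q1=26.40, Q2=6.60; dissipated=12.100
Op 5: CLOSE 3-5: Q_total=11.00, C_total=11.00, V=1.00; Q3=6.00, Q5=5.00; dissipated=0.000
Total dissipated: 36.283 μJ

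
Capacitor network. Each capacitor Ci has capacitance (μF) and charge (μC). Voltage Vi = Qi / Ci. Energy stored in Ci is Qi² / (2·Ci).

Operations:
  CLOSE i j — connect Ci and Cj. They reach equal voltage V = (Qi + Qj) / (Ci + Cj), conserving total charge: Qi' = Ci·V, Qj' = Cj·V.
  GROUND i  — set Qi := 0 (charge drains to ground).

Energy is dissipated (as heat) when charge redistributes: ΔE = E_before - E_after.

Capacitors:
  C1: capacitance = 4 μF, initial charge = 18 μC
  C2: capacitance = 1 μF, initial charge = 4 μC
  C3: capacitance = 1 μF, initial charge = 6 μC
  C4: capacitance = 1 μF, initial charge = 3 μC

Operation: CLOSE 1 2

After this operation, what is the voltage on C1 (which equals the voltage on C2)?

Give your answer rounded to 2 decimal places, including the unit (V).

Answer: 4.40 V

Derivation:
Initial: C1(4μF, Q=18μC, V=4.50V), C2(1μF, Q=4μC, V=4.00V), C3(1μF, Q=6μC, V=6.00V), C4(1μF, Q=3μC, V=3.00V)
Op 1: CLOSE 1-2: Q_total=22.00, C_total=5.00, V=4.40; Q1=17.60, Q2=4.40; dissipated=0.100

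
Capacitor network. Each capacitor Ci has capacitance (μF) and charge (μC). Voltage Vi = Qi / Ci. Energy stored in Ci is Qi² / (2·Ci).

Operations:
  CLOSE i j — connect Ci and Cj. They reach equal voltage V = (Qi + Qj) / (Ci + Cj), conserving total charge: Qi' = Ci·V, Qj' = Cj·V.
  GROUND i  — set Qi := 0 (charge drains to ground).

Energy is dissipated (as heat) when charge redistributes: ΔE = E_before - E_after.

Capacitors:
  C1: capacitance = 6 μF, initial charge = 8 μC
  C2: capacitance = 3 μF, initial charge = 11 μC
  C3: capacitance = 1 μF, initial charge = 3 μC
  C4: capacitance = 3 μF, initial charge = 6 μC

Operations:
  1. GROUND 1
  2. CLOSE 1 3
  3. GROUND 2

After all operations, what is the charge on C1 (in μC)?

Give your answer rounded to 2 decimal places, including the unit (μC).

Initial: C1(6μF, Q=8μC, V=1.33V), C2(3μF, Q=11μC, V=3.67V), C3(1μF, Q=3μC, V=3.00V), C4(3μF, Q=6μC, V=2.00V)
Op 1: GROUND 1: Q1=0; energy lost=5.333
Op 2: CLOSE 1-3: Q_total=3.00, C_total=7.00, V=0.43; Q1=2.57, Q3=0.43; dissipated=3.857
Op 3: GROUND 2: Q2=0; energy lost=20.167
Final charges: Q1=2.57, Q2=0.00, Q3=0.43, Q4=6.00

Answer: 2.57 μC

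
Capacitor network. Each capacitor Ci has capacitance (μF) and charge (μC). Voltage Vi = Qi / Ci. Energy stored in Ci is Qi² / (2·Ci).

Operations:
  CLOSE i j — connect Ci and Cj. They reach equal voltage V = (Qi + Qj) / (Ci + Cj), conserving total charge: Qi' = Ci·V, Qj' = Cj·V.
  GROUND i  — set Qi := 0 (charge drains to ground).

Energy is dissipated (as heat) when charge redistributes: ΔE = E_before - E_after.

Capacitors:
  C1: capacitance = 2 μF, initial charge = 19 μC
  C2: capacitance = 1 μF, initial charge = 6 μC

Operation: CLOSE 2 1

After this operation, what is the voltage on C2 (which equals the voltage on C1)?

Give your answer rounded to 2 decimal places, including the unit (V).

Answer: 8.33 V

Derivation:
Initial: C1(2μF, Q=19μC, V=9.50V), C2(1μF, Q=6μC, V=6.00V)
Op 1: CLOSE 2-1: Q_total=25.00, C_total=3.00, V=8.33; Q2=8.33, Q1=16.67; dissipated=4.083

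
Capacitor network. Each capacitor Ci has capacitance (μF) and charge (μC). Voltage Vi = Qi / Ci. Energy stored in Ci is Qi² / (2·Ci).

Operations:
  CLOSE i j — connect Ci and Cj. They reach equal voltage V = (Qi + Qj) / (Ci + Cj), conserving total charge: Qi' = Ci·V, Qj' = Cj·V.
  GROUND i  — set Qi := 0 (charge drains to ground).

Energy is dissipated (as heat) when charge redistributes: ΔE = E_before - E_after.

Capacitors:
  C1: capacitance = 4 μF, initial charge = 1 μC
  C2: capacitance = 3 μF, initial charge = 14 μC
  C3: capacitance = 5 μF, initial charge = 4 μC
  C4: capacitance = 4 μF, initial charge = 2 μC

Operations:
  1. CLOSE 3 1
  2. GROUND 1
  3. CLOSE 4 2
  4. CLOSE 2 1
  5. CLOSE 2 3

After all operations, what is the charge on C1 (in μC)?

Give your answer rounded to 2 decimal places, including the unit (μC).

Answer: 3.92 μC

Derivation:
Initial: C1(4μF, Q=1μC, V=0.25V), C2(3μF, Q=14μC, V=4.67V), C3(5μF, Q=4μC, V=0.80V), C4(4μF, Q=2μC, V=0.50V)
Op 1: CLOSE 3-1: Q_total=5.00, C_total=9.00, V=0.56; Q3=2.78, Q1=2.22; dissipated=0.336
Op 2: GROUND 1: Q1=0; energy lost=0.617
Op 3: CLOSE 4-2: Q_total=16.00, C_total=7.00, V=2.29; Q4=9.14, Q2=6.86; dissipated=14.881
Op 4: CLOSE 2-1: Q_total=6.86, C_total=7.00, V=0.98; Q2=2.94, Q1=3.92; dissipated=4.478
Op 5: CLOSE 2-3: Q_total=5.72, C_total=8.00, V=0.71; Q2=2.14, Q3=3.57; dissipated=0.169
Final charges: Q1=3.92, Q2=2.14, Q3=3.57, Q4=9.14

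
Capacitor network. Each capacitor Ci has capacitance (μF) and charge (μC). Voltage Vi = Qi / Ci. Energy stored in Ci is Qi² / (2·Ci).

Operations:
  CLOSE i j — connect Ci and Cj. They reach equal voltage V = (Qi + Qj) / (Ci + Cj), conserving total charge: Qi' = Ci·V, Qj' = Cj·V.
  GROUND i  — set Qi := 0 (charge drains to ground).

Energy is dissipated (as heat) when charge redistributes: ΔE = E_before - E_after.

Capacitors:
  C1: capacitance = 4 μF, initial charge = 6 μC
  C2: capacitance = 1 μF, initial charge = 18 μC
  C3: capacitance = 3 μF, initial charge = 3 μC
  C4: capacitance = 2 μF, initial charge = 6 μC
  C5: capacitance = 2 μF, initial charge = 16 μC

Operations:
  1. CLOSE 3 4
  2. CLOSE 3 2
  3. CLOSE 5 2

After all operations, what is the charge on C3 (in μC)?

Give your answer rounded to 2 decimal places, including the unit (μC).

Answer: 17.55 μC

Derivation:
Initial: C1(4μF, Q=6μC, V=1.50V), C2(1μF, Q=18μC, V=18.00V), C3(3μF, Q=3μC, V=1.00V), C4(2μF, Q=6μC, V=3.00V), C5(2μF, Q=16μC, V=8.00V)
Op 1: CLOSE 3-4: Q_total=9.00, C_total=5.00, V=1.80; Q3=5.40, Q4=3.60; dissipated=2.400
Op 2: CLOSE 3-2: Q_total=23.40, C_total=4.00, V=5.85; Q3=17.55, Q2=5.85; dissipated=98.415
Op 3: CLOSE 5-2: Q_total=21.85, C_total=3.00, V=7.28; Q5=14.57, Q2=7.28; dissipated=1.541
Final charges: Q1=6.00, Q2=7.28, Q3=17.55, Q4=3.60, Q5=14.57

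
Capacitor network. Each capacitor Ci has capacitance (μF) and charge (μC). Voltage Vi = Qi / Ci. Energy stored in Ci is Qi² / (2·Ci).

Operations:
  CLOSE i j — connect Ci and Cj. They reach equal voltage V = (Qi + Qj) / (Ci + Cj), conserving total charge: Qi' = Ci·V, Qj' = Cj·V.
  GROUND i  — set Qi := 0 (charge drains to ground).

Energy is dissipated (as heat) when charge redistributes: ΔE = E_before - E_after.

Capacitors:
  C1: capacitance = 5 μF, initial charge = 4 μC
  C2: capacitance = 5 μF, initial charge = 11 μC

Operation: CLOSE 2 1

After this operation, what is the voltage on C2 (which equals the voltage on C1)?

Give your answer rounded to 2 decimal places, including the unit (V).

Answer: 1.50 V

Derivation:
Initial: C1(5μF, Q=4μC, V=0.80V), C2(5μF, Q=11μC, V=2.20V)
Op 1: CLOSE 2-1: Q_total=15.00, C_total=10.00, V=1.50; Q2=7.50, Q1=7.50; dissipated=2.450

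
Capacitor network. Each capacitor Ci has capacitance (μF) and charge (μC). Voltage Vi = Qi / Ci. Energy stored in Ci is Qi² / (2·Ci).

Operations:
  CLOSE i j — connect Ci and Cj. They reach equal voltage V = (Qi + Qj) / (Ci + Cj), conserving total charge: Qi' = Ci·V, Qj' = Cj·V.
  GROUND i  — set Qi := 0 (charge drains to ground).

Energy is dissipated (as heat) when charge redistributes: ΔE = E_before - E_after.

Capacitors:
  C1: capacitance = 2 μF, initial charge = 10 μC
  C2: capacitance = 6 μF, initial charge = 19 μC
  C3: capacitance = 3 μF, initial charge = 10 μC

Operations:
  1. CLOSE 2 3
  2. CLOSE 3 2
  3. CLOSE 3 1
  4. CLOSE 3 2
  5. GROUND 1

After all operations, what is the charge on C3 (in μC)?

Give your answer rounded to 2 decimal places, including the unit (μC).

Answer: 10.38 μC

Derivation:
Initial: C1(2μF, Q=10μC, V=5.00V), C2(6μF, Q=19μC, V=3.17V), C3(3μF, Q=10μC, V=3.33V)
Op 1: CLOSE 2-3: Q_total=29.00, C_total=9.00, V=3.22; Q2=19.33, Q3=9.67; dissipated=0.028
Op 2: CLOSE 3-2: Q_total=29.00, C_total=9.00, V=3.22; Q3=9.67, Q2=19.33; dissipated=0.000
Op 3: CLOSE 3-1: Q_total=19.67, C_total=5.00, V=3.93; Q3=11.80, Q1=7.87; dissipated=1.896
Op 4: CLOSE 3-2: Q_total=31.13, C_total=9.00, V=3.46; Q3=10.38, Q2=20.76; dissipated=0.506
Op 5: GROUND 1: Q1=0; energy lost=15.471
Final charges: Q1=0.00, Q2=20.76, Q3=10.38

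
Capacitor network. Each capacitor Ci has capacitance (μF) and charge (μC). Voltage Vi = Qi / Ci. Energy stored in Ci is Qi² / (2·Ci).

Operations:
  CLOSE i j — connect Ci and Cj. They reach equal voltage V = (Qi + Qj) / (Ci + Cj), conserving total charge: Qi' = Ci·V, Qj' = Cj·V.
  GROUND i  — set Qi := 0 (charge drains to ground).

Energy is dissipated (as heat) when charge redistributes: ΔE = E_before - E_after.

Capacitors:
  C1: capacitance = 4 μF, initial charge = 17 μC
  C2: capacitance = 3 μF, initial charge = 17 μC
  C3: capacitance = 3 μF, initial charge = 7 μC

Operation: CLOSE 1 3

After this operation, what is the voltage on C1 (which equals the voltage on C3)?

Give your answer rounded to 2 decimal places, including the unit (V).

Answer: 3.43 V

Derivation:
Initial: C1(4μF, Q=17μC, V=4.25V), C2(3μF, Q=17μC, V=5.67V), C3(3μF, Q=7μC, V=2.33V)
Op 1: CLOSE 1-3: Q_total=24.00, C_total=7.00, V=3.43; Q1=13.71, Q3=10.29; dissipated=3.149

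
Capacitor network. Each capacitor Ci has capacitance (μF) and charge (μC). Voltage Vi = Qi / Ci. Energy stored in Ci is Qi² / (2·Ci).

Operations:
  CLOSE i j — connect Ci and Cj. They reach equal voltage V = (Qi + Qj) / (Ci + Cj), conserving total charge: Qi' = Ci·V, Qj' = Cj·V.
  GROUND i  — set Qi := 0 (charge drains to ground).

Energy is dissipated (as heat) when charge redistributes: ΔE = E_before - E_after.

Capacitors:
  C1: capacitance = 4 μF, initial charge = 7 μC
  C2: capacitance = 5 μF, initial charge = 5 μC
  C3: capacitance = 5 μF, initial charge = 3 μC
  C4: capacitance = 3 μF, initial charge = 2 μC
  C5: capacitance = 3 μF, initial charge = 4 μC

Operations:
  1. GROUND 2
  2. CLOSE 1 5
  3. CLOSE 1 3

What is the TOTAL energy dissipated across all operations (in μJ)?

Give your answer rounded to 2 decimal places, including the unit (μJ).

Initial: C1(4μF, Q=7μC, V=1.75V), C2(5μF, Q=5μC, V=1.00V), C3(5μF, Q=3μC, V=0.60V), C4(3μF, Q=2μC, V=0.67V), C5(3μF, Q=4μC, V=1.33V)
Op 1: GROUND 2: Q2=0; energy lost=2.500
Op 2: CLOSE 1-5: Q_total=11.00, C_total=7.00, V=1.57; Q1=6.29, Q5=4.71; dissipated=0.149
Op 3: CLOSE 1-3: Q_total=9.29, C_total=9.00, V=1.03; Q1=4.13, Q3=5.16; dissipated=1.049
Total dissipated: 3.697 μJ

Answer: 3.70 μJ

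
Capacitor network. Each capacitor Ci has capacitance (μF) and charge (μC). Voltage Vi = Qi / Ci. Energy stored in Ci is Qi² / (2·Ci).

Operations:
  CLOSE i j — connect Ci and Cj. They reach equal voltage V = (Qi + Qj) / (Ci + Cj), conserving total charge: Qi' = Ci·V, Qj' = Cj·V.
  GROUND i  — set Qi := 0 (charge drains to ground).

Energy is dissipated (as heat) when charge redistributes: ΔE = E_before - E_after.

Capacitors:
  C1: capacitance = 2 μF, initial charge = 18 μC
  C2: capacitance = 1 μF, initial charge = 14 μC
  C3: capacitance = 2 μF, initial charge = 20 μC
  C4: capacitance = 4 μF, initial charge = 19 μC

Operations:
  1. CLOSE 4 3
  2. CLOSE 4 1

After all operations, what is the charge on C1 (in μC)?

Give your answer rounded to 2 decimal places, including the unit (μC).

Answer: 14.67 μC

Derivation:
Initial: C1(2μF, Q=18μC, V=9.00V), C2(1μF, Q=14μC, V=14.00V), C3(2μF, Q=20μC, V=10.00V), C4(4μF, Q=19μC, V=4.75V)
Op 1: CLOSE 4-3: Q_total=39.00, C_total=6.00, V=6.50; Q4=26.00, Q3=13.00; dissipated=18.375
Op 2: CLOSE 4-1: Q_total=44.00, C_total=6.00, V=7.33; Q4=29.33, Q1=14.67; dissipated=4.167
Final charges: Q1=14.67, Q2=14.00, Q3=13.00, Q4=29.33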